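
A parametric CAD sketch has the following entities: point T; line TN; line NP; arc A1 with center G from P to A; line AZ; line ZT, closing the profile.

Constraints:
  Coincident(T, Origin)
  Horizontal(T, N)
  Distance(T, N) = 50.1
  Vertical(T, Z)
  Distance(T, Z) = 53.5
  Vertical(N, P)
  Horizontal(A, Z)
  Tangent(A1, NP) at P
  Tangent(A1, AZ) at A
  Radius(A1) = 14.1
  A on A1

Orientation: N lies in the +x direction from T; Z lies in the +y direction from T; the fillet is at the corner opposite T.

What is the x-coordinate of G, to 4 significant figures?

36.00

T is at the origin; T and N share the same y with |TN| = 50.1 and N on the +x side, so N = (50.10, 0.000). T and Z share the same x with |TZ| = 53.5 and Z on the +y side, so Z = (0.000, 53.50). The virtual corner opposite T is at (50.10, 53.50). Tangency of A1 to NP means the radius GP is perpendicular to NP and A1 meets AZ tangentially, so GA is at right angles to AZ, with radius 14.1, so the center G sits 14.1 in from both sides at G = (36.00, 39.40). So G.x = 36.00.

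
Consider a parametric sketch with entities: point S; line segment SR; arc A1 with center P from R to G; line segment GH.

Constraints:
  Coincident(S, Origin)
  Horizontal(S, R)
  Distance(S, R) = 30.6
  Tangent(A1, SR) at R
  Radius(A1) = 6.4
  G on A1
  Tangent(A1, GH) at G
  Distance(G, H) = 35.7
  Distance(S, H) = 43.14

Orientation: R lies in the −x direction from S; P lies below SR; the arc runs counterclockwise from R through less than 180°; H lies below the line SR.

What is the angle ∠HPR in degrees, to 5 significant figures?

157.21°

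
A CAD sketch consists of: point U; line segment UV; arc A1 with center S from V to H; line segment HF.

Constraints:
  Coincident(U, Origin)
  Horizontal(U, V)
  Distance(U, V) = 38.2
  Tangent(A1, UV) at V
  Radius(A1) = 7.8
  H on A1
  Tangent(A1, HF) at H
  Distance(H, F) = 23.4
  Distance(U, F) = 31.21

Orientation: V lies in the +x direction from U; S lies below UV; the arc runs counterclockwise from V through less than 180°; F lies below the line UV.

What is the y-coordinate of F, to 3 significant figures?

-24.2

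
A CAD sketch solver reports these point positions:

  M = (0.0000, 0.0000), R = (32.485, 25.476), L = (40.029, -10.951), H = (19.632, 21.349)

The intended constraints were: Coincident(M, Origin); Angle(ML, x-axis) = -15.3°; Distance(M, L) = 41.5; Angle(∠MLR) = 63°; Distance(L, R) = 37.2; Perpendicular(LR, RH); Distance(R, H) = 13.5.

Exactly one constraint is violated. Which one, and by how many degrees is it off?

Perpendicular(LR, RH) — off by 6.10°.

M = (0.00, 0.00) ✓; ML at -15.30° ✓; |ML| = 41.50 ✓; ∠MLR = 63.00° ✓; |LR| = 37.20 ✓; ∠(LR, RH) = 96.10° ✗; |RH| = 13.50 ✓.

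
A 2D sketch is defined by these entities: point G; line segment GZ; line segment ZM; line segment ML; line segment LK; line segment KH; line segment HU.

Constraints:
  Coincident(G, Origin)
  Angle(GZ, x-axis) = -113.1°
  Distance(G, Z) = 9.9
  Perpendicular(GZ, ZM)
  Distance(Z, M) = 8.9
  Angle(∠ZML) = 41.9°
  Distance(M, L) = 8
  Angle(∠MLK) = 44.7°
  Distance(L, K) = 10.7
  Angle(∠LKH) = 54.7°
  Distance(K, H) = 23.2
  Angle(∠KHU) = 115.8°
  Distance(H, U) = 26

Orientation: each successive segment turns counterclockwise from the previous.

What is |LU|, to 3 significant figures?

31.9

G is at the origin; GZ runs at -113.1° with length 9.9, so Z = (-3.88, -9.11). GZ is perpendicular to ZM, so ZM runs at -23.1°; with |ZM| = 8.9, M = (4.30, -12.6). ∠ZML = 41.9° gives ML at 115° from the x-axis; with |ML| = 8.0, L = (0.921, -5.35). ∠MLK = 44.7° gives LK at -110° from the x-axis; with |LK| = 10.7, K = (-2.69, -15.4). ∠LKH = 54.7° gives KH at 15.6° from the x-axis; with |KH| = 23.2, H = (19.7, -9.18). ∠KHU = 115.8° gives HU at 79.8° from the x-axis; with |HU| = 26.0, U = (24.3, 16.4). Then |LU| = |U − L| = 31.9.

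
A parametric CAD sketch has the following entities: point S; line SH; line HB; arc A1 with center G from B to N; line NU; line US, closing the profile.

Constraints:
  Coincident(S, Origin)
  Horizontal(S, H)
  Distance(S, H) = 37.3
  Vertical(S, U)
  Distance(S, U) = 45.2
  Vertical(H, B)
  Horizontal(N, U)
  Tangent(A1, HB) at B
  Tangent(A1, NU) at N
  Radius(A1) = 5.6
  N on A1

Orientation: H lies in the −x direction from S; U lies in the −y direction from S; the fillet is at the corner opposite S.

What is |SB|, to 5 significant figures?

54.401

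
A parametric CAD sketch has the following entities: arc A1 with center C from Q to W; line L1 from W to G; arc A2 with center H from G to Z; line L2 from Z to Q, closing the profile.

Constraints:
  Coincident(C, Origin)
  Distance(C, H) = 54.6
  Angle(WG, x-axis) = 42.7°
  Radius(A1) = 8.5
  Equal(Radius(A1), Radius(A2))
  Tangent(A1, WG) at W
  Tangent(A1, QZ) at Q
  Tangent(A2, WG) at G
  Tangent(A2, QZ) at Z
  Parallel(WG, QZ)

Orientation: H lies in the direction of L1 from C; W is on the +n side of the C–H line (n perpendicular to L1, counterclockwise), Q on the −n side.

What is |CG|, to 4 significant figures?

55.26

Tangency of A1 to both parallel lines with radius 8.5 puts W and Q at C ± 8.5·n: W = (-5.764, 6.247), Q = (5.764, -6.247). Equal radii place G and Z the same way about H: G = H + 8.5·n = (34.36, 43.27), Z = H − 8.5·n = (45.89, 30.78). Then |CG| = |G − C| = 55.26.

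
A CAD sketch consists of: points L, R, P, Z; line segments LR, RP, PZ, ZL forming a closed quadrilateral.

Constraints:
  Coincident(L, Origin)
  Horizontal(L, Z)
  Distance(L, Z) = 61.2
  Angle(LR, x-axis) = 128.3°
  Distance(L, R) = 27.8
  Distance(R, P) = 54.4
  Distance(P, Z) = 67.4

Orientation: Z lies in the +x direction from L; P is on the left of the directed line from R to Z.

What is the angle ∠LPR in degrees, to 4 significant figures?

26.77°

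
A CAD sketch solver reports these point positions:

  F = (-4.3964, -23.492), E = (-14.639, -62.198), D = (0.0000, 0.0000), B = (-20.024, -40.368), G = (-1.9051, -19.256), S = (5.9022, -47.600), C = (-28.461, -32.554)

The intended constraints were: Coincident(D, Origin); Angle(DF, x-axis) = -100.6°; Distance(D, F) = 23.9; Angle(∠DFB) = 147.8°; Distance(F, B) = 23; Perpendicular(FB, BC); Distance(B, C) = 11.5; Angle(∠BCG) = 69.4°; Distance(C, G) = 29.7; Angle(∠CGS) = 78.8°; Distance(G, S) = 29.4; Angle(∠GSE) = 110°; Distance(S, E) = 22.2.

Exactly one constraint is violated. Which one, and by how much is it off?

Distance(S, E) = 22.2 — off by 3.00.

D = (0.00, 0.00) ✓; DF at -100.6° ✓; |DF| = 23.90 ✓; ∠DFB = 147.8° ✓; |FB| = 23.00 ✓; ∠(FB, BC) = 90.00° ✓; |BC| = 11.50 ✓; ∠BCG = 69.40° ✓; |CG| = 29.70 ✓; ∠CGS = 78.80° ✓; |GS| = 29.40 ✓; ∠GSE = 110.0° ✓; |SE| = 25.20 ✗.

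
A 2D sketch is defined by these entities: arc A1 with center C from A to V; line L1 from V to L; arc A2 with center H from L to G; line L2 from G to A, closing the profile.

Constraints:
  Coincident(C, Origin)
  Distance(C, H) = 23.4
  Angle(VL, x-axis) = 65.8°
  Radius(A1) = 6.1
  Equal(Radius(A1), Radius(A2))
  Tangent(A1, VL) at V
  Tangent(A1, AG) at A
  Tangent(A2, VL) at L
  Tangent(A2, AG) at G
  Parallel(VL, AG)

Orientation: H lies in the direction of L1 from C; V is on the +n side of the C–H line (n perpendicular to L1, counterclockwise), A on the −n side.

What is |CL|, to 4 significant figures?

24.18

The slot axis is L1's direction at 65.8°, so u = (cos 65.8°, sin 65.8°) = (0.4099, 0.9121) and n = (−sin 65.8°, cos 65.8°) = (-0.9121, 0.4099). C is at the origin and H lies 23.4 along u from C, so H = 23.4·u = (9.592, 21.34). Tangency of A1 to both parallel lines with radius 6.1 puts V and A at C ± 6.1·n: V = (-5.564, 2.501), A = (5.564, -2.501). Equal radii place L and G the same way about H: L = H + 6.1·n = (4.028, 23.84), G = H − 6.1·n = (15.16, 18.84). Then |CL| = |L − C| = 24.18.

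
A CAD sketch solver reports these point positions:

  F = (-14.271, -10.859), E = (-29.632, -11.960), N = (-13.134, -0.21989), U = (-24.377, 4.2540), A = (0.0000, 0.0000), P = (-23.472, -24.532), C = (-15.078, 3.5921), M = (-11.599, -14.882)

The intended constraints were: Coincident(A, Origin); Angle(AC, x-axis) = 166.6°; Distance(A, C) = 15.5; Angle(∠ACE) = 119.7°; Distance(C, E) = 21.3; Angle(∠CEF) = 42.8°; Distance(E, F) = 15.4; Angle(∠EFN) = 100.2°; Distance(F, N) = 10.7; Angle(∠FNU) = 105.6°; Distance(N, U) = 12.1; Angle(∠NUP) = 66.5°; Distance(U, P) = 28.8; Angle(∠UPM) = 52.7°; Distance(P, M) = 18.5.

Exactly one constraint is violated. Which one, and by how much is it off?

Distance(P, M) = 18.5 — off by 3.20.

A = (0.00, 0.00) ✓; AC at 166.6° ✓; |AC| = 15.50 ✓; ∠ACE = 119.7° ✓; |CE| = 21.30 ✓; ∠CEF = 42.80° ✓; |EF| = 15.40 ✓; ∠EFN = 100.2° ✓; |FN| = 10.70 ✓; ∠FNU = 105.6° ✓; |NU| = 12.10 ✓; ∠NUP = 66.50° ✓; |UP| = 28.80 ✓; ∠UPM = 52.70° ✓; |PM| = 15.30 ✗.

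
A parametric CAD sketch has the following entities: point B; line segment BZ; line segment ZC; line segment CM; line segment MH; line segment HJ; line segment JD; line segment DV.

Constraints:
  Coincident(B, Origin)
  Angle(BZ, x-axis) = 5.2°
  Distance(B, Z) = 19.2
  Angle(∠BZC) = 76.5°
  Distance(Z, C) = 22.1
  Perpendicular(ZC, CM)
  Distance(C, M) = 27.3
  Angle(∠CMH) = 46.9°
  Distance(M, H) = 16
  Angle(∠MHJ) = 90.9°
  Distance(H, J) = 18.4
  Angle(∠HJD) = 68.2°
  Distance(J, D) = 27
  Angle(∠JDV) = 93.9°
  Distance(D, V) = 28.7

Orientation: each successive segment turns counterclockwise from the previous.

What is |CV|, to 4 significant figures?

43.12

B is at the origin; BZ runs at 5.2° with length 19.2, so Z = (19.12, 1.740). ∠BZC = 76.5° gives ZC at 108.7° from the x-axis; with |ZC| = 22.1, C = (12.04, 22.67). The perpendicularity gives CM at right angles to ZC, so CM runs at -161.3°; with |CM| = 27.3, M = (-13.82, 13.92). ∠CMH = 46.9° gives MH at -28.20° from the x-axis; with |MH| = 16.0, H = (0.2774, 6.360). ∠MHJ = 90.9° gives HJ at 60.90° from the x-axis; with |HJ| = 18.4, J = (9.226, 22.44). ∠HJD = 68.2° gives JD at 172.7° from the x-axis; with |JD| = 27.0, D = (-17.56, 25.87). ∠JDV = 93.9° gives DV at -101.2° from the x-axis; with |DV| = 28.7, V = (-23.13, -2.285). Then |CV| = |V − C| = 43.12.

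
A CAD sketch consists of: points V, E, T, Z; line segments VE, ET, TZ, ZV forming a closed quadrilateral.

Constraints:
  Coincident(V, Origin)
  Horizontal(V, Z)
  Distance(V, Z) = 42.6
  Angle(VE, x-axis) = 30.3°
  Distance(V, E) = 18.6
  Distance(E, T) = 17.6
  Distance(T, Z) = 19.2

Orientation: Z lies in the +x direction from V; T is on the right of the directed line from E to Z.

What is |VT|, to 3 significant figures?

25.2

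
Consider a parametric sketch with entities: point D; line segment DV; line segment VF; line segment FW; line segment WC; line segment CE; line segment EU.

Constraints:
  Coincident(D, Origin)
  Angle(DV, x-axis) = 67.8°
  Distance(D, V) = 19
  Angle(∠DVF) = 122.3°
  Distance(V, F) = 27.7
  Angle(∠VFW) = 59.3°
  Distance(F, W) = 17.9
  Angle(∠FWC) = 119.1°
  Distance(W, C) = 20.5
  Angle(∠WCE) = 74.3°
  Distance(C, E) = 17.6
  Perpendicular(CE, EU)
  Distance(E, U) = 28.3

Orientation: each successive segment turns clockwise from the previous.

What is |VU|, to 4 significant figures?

31.00

∠WCE = 74.3° gives CE at 82.80° from the x-axis; with |CE| = 17.6, E = (10.08, 20.12). The perpendicularity gives EU at right angles to CE, so EU runs at -7.200°; with |EU| = 28.3, U = (38.16, 16.58). Then |VU| = |U − V| = 31.00.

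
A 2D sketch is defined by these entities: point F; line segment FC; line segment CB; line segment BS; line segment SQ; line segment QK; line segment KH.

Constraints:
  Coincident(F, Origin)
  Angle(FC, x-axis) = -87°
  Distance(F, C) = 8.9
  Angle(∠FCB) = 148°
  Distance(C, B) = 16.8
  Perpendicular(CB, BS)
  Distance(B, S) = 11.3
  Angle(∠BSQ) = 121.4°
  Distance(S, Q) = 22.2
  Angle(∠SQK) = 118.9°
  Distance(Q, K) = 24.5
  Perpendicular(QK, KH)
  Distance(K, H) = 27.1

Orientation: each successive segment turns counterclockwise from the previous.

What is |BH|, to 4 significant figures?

29.71

F is at the origin; FC runs at -87.0° with length 8.9, so C = (0.4658, -8.888). ∠FCB = 148.0° gives CB at -55.00° from the x-axis; with |CB| = 16.8, B = (10.10, -22.65). CB is perpendicular to BS, so BS runs at 35.00°; with |BS| = 11.3, S = (19.36, -16.17). ∠BSQ = 121.4° gives SQ at 93.60° from the x-axis; with |SQ| = 22.2, Q = (17.96, 5.988). ∠SQK = 118.9° gives QK at 154.7° from the x-axis; with |QK| = 24.5, K = (-4.186, 16.46). QK ⟂ KH, so KH runs at -115.3°; with |KH| = 27.1, H = (-15.77, -8.042). Then |BH| = |H − B| = 29.71.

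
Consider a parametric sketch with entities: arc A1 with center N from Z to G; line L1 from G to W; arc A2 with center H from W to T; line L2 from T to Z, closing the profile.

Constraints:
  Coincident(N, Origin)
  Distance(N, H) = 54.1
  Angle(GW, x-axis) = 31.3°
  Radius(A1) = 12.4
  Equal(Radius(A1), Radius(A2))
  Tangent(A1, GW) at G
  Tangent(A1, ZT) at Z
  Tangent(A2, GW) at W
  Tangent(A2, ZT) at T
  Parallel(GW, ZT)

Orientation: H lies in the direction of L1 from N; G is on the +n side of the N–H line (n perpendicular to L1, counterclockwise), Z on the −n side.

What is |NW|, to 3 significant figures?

55.5

The slot axis is L1's direction at 31.3°, so u = (cos 31.3°, sin 31.3°) = (0.854, 0.520) and n = (−sin 31.3°, cos 31.3°) = (-0.520, 0.854). N is at the origin and H lies 54.1 along u from N, so H = 54.1·u = (46.2, 28.1). Tangency of A1 to both parallel lines with radius 12.4 puts G and Z at N ± 12.4·n: G = (-6.44, 10.6), Z = (6.44, -10.6). Equal radii place W and T the same way about H: W = H + 12.4·n = (39.8, 38.7), T = H − 12.4·n = (52.7, 17.5). Then |NW| = |W − N| = 55.5.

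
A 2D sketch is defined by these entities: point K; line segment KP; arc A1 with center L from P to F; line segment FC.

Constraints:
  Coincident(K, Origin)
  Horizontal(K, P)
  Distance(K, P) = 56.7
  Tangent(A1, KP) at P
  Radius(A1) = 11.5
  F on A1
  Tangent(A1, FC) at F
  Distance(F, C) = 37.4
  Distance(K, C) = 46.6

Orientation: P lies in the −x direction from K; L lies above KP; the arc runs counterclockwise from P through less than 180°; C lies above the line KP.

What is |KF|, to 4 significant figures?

47.18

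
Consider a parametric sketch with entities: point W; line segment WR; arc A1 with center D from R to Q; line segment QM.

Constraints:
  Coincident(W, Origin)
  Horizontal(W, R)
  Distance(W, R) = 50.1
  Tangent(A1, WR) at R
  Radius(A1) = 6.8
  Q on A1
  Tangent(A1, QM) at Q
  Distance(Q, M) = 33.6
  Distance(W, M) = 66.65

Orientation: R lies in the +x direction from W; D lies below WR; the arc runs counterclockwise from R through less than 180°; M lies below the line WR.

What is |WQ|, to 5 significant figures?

44.394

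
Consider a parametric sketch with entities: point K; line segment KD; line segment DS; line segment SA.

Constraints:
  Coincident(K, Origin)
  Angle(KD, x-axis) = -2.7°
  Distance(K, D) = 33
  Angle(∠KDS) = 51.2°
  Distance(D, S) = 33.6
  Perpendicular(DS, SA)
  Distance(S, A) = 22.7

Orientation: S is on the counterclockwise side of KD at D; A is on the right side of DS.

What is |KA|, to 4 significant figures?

50.11

K is at the origin; KD runs at -2.7° with length 33.0, so D = 33.0·(cos -2.7°, sin -2.7°) = (32.96, -1.555). ∠KDS = 51.2°, so DS runs at -2.7° + (180° − 51.2°) = 126.1° from the x-axis; with |DS| = 33.6, S = D + 33.6·(cos 126.1°, sin 126.1°) = (13.17, 25.59). DS ⟂ SA; with |SA| = 22.7 on the right of DS, A = S + 22.7·(0.8080, 0.5892) = (31.51, 38.97). Then |KA| = |A − K| = 50.11.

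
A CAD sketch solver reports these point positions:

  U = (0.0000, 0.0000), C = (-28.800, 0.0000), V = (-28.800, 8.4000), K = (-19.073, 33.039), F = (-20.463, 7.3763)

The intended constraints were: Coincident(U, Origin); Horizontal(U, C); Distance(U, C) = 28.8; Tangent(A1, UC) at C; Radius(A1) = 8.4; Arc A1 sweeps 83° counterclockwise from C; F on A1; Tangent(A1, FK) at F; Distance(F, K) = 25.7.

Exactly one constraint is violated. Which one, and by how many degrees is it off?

Tangent(A1, FK) at F — off by 3.90°.

U = (0.00, 0.00) ✓; U.y = 0.00, C.y = 0.00 ✓; |UC| = 28.80 ✓; ∠(VC, CU) = 90.00° ✓; |VC| = 8.400 ✓; bearing(V→F) − bearing(V→C) = 83.00° ✓; |VF| = 8.400 ✓; ∠(VF, FK) = 86.10° ✗; |FK| = 25.70 ✓.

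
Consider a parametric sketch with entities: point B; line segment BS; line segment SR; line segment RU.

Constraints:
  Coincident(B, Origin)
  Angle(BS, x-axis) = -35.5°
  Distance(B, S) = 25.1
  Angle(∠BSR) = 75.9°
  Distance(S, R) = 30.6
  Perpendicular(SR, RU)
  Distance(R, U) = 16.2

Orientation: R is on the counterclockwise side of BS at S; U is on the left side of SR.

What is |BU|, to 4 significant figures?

25.80

B is at the origin; BS runs at -35.5° with length 25.1, so S = 25.1·(cos -35.5°, sin -35.5°) = (20.43, -14.58). ∠BSR = 75.9°, so SR runs at -35.5° + (180° − 75.9°) = 68.60° from the x-axis; with |SR| = 30.6, R = S + 30.6·(cos 68.60°, sin 68.60°) = (31.60, 13.91). SR is perpendicular to RU; with |RU| = 16.2 on the left of SR, U = R + 16.2·(-0.9311, 0.3649) = (16.52, 19.83). Then |BU| = |U − B| = 25.80.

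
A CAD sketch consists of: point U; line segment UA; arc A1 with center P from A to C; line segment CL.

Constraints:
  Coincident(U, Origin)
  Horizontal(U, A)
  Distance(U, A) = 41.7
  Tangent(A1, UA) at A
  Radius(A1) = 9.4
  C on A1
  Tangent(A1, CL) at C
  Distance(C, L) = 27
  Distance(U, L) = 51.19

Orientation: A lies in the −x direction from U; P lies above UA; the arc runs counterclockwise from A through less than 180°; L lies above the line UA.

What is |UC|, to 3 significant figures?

34.0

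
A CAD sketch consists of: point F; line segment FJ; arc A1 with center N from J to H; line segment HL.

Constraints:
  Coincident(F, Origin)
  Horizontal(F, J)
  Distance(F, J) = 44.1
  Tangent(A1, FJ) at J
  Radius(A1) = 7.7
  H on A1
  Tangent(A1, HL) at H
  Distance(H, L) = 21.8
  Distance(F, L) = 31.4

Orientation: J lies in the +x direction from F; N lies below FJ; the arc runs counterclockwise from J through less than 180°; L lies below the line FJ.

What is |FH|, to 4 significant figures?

38.23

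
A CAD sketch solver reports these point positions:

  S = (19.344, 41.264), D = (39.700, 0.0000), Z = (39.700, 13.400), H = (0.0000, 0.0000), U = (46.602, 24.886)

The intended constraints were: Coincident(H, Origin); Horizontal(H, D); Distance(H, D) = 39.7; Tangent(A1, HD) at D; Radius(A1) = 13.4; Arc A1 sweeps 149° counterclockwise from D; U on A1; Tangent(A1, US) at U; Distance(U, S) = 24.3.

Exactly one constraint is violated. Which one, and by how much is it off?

Distance(U, S) = 24.3 — off by 7.50.

H = (0.00, 0.00) ✓; H.y = 0.00, D.y = 0.00 ✓; |HD| = 39.70 ✓; ∠(ZD, DH) = 90.00° ✓; |ZD| = 13.40 ✓; bearing(Z→U) − bearing(Z→D) = 149.0° ✓; |ZU| = 13.40 ✓; ∠(ZU, US) = 90.00° ✓; |US| = 31.80 ✗.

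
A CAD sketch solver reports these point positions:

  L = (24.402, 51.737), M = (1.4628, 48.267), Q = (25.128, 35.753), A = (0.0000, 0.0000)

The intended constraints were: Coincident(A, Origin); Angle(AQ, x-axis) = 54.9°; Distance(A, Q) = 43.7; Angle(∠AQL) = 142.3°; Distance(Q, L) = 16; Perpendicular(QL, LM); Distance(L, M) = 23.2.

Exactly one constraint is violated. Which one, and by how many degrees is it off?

Perpendicular(QL, LM) — off by 6.00°.

A = (0.00, 0.00) ✓; AQ at 54.90° ✓; |AQ| = 43.70 ✓; ∠AQL = 142.3° ✓; |QL| = 16.00 ✓; ∠(QL, LM) = 96.00° ✗; |LM| = 23.20 ✓.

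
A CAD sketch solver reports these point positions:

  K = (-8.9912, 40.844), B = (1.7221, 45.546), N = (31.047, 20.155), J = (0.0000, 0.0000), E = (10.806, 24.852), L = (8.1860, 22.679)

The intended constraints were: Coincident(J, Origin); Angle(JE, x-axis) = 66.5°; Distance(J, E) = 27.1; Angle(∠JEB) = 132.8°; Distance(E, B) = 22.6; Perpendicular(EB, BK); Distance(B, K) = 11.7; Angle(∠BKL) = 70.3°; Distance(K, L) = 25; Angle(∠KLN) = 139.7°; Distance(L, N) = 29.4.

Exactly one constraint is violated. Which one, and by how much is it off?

Distance(L, N) = 29.4 — off by 6.40.

J = (0.00, 0.00) ✓; JE at 66.50° ✓; |JE| = 27.10 ✓; ∠JEB = 132.8° ✓; |EB| = 22.60 ✓; ∠(EB, BK) = 90.00° ✓; |BK| = 11.70 ✓; ∠BKL = 70.30° ✓; |KL| = 25.00 ✓; ∠KLN = 139.7° ✓; |LN| = 23.00 ✗.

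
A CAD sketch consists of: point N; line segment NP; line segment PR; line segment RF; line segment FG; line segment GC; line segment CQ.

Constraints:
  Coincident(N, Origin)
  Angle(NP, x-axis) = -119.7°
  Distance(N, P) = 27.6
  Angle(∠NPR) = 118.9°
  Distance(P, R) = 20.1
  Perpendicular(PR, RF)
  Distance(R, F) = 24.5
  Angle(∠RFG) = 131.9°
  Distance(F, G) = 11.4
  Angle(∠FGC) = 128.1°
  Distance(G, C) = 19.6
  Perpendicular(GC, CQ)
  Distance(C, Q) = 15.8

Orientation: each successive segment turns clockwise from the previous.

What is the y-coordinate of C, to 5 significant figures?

4.6254

N is at the origin; NP runs at -119.7° with length 27.6, so P = (-13.675, -23.974). ∠NPR = 118.9° gives PR at 179.20° from the x-axis; with |PR| = 20.1, R = (-33.773, -23.694). PR is perpendicular to RF, so RF runs at 89.200°; with |RF| = 24.5, F = (-33.431, 0.80402). ∠RFG = 131.9° gives FG at 41.100° from the x-axis; with |FG| = 11.4, G = (-24.840, 8.2981). ∠FGC = 128.1° gives GC at -10.800° from the x-axis; with |GC| = 19.6, C = (-5.5872, 4.6254). So C.y = 4.6254.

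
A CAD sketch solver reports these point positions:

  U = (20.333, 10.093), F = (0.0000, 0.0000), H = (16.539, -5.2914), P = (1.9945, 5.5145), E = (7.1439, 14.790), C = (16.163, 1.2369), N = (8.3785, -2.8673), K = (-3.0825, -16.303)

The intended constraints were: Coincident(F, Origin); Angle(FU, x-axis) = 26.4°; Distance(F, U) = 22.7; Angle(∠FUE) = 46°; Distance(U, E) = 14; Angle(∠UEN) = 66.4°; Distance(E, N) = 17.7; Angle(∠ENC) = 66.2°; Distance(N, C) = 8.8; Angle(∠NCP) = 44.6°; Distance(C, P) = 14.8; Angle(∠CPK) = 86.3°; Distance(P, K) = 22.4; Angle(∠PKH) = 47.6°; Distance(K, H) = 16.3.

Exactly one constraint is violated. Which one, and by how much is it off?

Distance(K, H) = 16.3 — off by 6.20.

F = (0.00, 0.00) ✓; FU at 26.40° ✓; |FU| = 22.70 ✓; ∠FUE = 46.00° ✓; |UE| = 14.00 ✓; ∠UEN = 66.40° ✓; |EN| = 17.70 ✓; ∠ENC = 66.20° ✓; |NC| = 8.800 ✓; ∠NCP = 44.60° ✓; |CP| = 14.80 ✓; ∠CPK = 86.30° ✓; |PK| = 22.40 ✓; ∠PKH = 47.60° ✓; |KH| = 22.50 ✗.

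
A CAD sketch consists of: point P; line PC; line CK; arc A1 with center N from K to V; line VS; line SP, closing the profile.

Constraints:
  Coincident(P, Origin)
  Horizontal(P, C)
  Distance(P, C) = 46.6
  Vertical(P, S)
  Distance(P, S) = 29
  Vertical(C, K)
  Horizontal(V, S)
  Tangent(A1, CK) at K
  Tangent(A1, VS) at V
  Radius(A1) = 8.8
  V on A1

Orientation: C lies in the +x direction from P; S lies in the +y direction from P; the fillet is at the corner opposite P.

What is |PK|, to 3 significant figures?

50.8

P is at the origin; PC is horizontal with |PC| = 46.6 and C on the +x side, so C = (46.6, 0.00). PS is vertical with |PS| = 29.0 and S on the +y side, so S = (0.00, 29.0). The virtual corner opposite P is at (46.6, 29.0). The tangent condition forces NK to be normal to CK and A1 meets VS tangentially, so NV is at right angles to VS, with radius 8.8, so the center N sits 8.8 in from both sides at N = (37.8, 20.2). That places the tangent points at K = (46.6, 20.2) on CK and V = (37.8, 29.0) on VS. Then |PK| = |K − P| = 50.8.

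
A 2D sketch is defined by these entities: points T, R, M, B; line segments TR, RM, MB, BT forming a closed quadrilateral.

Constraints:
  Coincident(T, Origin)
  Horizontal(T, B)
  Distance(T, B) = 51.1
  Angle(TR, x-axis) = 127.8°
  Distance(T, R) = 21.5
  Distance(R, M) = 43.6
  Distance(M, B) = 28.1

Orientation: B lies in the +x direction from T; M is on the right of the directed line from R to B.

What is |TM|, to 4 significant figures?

24.52

Checks: |RM| = 43.60 ✓; |MB| = 28.10 ✓.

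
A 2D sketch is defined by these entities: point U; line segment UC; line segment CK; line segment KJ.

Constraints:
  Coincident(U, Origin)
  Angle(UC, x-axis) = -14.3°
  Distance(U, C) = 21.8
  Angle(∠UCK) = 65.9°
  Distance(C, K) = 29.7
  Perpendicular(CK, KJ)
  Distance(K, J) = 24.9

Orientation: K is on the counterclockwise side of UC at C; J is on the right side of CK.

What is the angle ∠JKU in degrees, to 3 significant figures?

134°

U is at the origin; UC runs at -14.3° with length 21.8, so C = 21.8·(cos -14.3°, sin -14.3°) = (21.1, -5.38). ∠UCK = 65.9°, so CK runs at -14.3° + (180° − 65.9°) = 99.8° from the x-axis; with |CK| = 29.7, K = C + 29.7·(cos 99.8°, sin 99.8°) = (16.1, 23.9). CK ⟂ KJ; with |KJ| = 24.9 on the right of CK, J = K + 24.9·(0.985, 0.170) = (40.6, 28.1). Then cos ∠JKU = KJ·KU / (|KJ||KU|), giving 134°.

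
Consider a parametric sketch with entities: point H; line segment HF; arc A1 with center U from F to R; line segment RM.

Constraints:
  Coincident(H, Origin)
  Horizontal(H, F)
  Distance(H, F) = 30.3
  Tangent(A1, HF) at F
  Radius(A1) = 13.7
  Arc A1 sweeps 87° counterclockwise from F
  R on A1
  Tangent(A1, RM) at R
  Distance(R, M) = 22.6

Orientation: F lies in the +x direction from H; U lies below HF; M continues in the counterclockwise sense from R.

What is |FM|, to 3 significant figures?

38.5

H is at the origin; HF is horizontal with |HF| = 30.3 and F on the +x side, so F = (30.3, 0.00). The tangent condition forces UF to be normal to HF, so U = F + (0, -13.7) = (30.3, -13.7). On A1, F sits at bearing 90° from U; an 87° counterclockwise sweep puts R at bearing 177°, so R = U + 13.7·(cos 177°, sin 177°) = (16.6, -13.0). Tangency of A1 to RM means the radius UR is perpendicular to RM, so RM runs along (−sin 177°, cos 177°); with |RM| = 22.6, M = (15.4, -35.6). Then |FM| = |M − F| = 38.5.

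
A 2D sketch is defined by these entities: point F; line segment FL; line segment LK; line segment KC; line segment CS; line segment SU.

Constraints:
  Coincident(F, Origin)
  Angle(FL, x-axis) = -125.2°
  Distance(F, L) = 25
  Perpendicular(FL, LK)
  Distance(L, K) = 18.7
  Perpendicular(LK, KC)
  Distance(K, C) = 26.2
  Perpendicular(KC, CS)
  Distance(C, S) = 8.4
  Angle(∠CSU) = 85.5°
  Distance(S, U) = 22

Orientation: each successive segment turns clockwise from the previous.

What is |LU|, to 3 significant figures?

12.8

F is at the origin; FL runs at -125.2° with length 25.0, so L = (-14.4, -20.4). FL is perpendicular to LK, so LK runs at 145°; with |LK| = 18.7, K = (-29.7, -9.65). LK ⟂ KC, so KC runs at 54.8°; with |KC| = 26.2, C = (-14.6, 11.8). KC ⟂ CS, so CS runs at -35.2°; with |CS| = 8.4, S = (-7.72, 6.92). ∠CSU = 85.5° gives SU at -130° from the x-axis; with |SU| = 22.0, U = (-21.8, -10.0). Then |LU| = |U − L| = 12.8.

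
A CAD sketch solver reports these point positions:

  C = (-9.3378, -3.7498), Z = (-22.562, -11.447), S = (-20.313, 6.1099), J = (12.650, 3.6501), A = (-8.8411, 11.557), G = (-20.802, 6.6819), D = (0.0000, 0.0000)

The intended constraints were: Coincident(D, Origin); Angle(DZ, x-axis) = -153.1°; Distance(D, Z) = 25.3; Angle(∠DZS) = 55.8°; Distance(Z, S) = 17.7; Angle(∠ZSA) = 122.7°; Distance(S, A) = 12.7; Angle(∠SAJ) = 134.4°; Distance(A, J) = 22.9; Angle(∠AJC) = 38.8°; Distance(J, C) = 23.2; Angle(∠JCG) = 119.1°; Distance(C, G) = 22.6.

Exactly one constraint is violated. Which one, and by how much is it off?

Distance(C, G) = 22.6 — off by 7.10.

D = (0.00, 0.00) ✓; DZ at -153.1° ✓; |DZ| = 25.30 ✓; ∠DZS = 55.80° ✓; |ZS| = 17.70 ✓; ∠ZSA = 122.7° ✓; |SA| = 12.70 ✓; ∠SAJ = 134.4° ✓; |AJ| = 22.90 ✓; ∠AJC = 38.80° ✓; |JC| = 23.20 ✓; ∠JCG = 119.1° ✓; |CG| = 15.50 ✗.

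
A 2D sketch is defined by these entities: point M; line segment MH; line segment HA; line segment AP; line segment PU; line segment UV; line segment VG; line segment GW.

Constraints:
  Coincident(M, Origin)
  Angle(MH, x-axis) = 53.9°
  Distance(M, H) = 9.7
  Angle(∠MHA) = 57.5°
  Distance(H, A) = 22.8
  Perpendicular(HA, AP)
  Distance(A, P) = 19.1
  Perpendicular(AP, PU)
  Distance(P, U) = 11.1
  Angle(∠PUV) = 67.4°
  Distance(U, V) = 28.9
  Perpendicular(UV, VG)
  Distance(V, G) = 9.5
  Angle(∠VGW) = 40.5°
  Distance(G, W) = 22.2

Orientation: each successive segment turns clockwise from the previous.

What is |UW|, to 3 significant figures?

16.3

The perpendicularity gives VG at right angles to UV, so VG runs at -91.2°; with |VG| = 9.5, G = (20.9, -20.1). ∠VGW = 40.5° gives GW at 129° from the x-axis; with |GW| = 22.2, W = (6.83, -2.95). Then |UW| = |W − U| = 16.3.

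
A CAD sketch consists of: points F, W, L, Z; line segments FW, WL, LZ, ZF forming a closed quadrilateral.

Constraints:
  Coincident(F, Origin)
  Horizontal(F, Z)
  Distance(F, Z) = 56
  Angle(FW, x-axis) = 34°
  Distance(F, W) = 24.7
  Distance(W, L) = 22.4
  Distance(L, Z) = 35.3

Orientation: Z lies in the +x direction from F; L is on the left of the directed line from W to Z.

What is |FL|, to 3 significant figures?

46.9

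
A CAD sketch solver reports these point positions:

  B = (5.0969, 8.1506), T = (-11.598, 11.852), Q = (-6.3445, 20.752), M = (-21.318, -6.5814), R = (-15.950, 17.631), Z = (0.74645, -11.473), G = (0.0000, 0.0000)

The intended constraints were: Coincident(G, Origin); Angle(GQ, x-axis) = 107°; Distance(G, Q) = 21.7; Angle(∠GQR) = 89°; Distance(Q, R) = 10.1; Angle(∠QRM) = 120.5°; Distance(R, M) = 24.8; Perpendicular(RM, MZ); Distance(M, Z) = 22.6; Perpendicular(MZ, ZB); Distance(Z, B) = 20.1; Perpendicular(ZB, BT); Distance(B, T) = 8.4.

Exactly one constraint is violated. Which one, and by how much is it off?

Distance(B, T) = 8.4 — off by 8.70.

G = (0.00, 0.00) ✓; GQ at 107.0° ✓; |GQ| = 21.70 ✓; ∠GQR = 89.00° ✓; |QR| = 10.10 ✓; ∠QRM = 120.5° ✓; |RM| = 24.80 ✓; ∠(RM, MZ) = 90.00° ✓; |MZ| = 22.60 ✓; ∠(MZ, ZB) = 90.00° ✓; |ZB| = 20.10 ✓; ∠(ZB, BT) = 90.00° ✓; |BT| = 17.10 ✗.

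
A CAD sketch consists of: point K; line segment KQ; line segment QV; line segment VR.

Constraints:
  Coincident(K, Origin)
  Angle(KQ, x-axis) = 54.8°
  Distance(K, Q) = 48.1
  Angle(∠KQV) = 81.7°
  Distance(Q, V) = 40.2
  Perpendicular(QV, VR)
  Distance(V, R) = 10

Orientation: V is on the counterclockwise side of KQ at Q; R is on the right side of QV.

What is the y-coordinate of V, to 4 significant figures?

57.49

K is at the origin; KQ runs at 54.8° with length 48.1, so Q = 48.1·(cos 54.8°, sin 54.8°) = (27.73, 39.30). ∠KQV = 81.7°, so QV runs at 54.8° + (180° − 81.7°) = 153.1° from the x-axis; with |QV| = 40.2, V = Q + 40.2·(cos 153.1°, sin 153.1°) = (-8.124, 57.49). So V.y = 57.49.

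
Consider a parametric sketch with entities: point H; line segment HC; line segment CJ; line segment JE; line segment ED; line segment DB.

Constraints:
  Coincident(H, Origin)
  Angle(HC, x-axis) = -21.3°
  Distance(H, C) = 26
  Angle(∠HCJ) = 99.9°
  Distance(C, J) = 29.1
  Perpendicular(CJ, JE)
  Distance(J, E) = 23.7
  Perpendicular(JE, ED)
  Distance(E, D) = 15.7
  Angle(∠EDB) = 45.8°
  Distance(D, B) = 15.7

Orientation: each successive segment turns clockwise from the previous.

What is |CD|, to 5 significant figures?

27.226

H is at the origin; HC runs at -21.3° with length 26.0, so C = (24.224, -9.4445). ∠HCJ = 99.9° gives CJ at -101.40° from the x-axis; with |CJ| = 29.1, J = (18.472, -37.970). The perpendicularity gives JE at right angles to CJ, so JE runs at 168.60°; with |JE| = 23.7, E = (-4.7603, -33.286). The perpendicularity gives ED at right angles to JE, so ED runs at 78.600°; with |ED| = 15.7, D = (-1.6571, -17.896). Then |CD| = |D − C| = 27.226.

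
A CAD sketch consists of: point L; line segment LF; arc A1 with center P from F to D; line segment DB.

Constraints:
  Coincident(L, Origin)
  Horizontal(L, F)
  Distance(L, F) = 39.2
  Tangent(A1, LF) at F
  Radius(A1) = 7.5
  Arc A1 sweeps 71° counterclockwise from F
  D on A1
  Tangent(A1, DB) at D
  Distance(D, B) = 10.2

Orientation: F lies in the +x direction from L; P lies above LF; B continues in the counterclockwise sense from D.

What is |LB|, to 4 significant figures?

51.74

On A1, F sits at bearing -90° from P; a 71° counterclockwise sweep puts D at bearing -19°, so D = P + 7.5·(cos -19°, sin -19°) = (46.29, 5.058). The tangent condition forces PD to be normal to DB, so DB runs along (−sin -19°, cos -19°); with |DB| = 10.2, B = (49.61, 14.70). Then |LB| = |B − L| = 51.74.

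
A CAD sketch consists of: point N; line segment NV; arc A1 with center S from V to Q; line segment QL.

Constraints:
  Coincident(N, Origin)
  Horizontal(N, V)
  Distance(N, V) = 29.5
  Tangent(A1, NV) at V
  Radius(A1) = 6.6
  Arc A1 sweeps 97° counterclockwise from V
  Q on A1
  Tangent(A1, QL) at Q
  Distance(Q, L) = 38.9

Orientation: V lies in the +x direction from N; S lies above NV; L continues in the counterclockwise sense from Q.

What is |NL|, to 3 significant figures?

55.7

N is at the origin; N and V share the same y with |NV| = 29.5 and V on the +x side, so V = (29.5, 0.00). Since A1 is tangent to NV there, SV ⟂ NV, so S = V + (0, 6.6) = (29.5, 6.60). On A1, V sits at bearing -90° from S; a 97° counterclockwise sweep puts Q at bearing 7°, so Q = S + 6.6·(cos 7°, sin 7°) = (36.1, 7.40). Tangency of A1 to QL means the radius SQ is perpendicular to QL, so QL runs along (−sin 7°, cos 7°); with |QL| = 38.9, L = (31.3, 46.0). Then |NL| = |L − N| = 55.7.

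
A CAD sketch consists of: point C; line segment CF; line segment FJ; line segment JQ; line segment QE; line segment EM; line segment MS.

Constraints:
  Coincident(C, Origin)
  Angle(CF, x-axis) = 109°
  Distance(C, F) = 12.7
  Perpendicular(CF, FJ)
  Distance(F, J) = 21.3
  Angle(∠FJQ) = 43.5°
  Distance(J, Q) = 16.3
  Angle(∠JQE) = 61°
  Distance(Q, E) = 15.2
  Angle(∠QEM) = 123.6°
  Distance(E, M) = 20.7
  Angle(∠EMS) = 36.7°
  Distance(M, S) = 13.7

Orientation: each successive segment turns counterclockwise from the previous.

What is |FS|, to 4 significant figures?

19.00

∠QEM = 123.6° gives EM at 150.9° from the x-axis; with |EM| = 20.7, M = (-28.72, 23.53). ∠EMS = 36.7° gives MS at -65.80° from the x-axis; with |MS| = 13.7, S = (-23.11, 11.04). Then |FS| = |S − F| = 19.00.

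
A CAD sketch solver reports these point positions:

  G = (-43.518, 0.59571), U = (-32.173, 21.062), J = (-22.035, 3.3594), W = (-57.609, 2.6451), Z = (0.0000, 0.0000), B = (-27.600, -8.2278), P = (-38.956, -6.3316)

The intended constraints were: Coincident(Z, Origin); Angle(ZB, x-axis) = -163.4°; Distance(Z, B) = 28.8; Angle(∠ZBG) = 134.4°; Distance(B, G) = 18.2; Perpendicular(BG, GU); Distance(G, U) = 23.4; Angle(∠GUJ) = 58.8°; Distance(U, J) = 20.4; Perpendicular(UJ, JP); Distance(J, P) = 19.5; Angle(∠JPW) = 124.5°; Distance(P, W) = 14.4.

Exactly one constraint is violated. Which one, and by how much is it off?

Distance(P, W) = 14.4 — off by 6.30.

Z = (0.00, 0.00) ✓; ZB at -163.4° ✓; |ZB| = 28.80 ✓; ∠ZBG = 134.4° ✓; |BG| = 18.20 ✓; ∠(BG, GU) = 90.00° ✓; |GU| = 23.40 ✓; ∠GUJ = 58.80° ✓; |UJ| = 20.40 ✓; ∠(UJ, JP) = 90.00° ✓; |JP| = 19.50 ✓; ∠JPW = 124.5° ✓; |PW| = 20.70 ✗.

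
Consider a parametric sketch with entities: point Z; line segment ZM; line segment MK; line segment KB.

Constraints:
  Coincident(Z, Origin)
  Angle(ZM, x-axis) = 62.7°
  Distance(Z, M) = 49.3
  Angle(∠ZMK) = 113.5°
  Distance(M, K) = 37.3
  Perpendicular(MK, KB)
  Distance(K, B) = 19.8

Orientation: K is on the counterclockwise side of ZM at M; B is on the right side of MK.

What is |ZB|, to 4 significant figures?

86.43

Z is at the origin; ZM runs at 62.7° with length 49.3, so M = 49.3·(cos 62.7°, sin 62.7°) = (22.61, 43.81). ∠ZMK = 113.5°, so MK runs at 62.7° + (180° − 113.5°) = 129.2° from the x-axis; with |MK| = 37.3, K = M + 37.3·(cos 129.2°, sin 129.2°) = (-0.9633, 72.71). MK ⟂ KB; with |KB| = 19.8 on the right of MK, B = K + 19.8·(0.7749, 0.6320) = (14.38, 85.23). Then |ZB| = |B − Z| = 86.43.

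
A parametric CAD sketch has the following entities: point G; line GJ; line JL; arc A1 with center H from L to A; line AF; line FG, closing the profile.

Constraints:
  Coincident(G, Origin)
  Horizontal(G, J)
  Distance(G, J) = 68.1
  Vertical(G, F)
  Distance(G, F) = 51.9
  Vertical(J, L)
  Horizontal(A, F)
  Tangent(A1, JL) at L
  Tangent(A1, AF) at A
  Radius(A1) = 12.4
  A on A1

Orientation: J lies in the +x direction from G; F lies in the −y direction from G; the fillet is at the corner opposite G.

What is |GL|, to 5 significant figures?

78.726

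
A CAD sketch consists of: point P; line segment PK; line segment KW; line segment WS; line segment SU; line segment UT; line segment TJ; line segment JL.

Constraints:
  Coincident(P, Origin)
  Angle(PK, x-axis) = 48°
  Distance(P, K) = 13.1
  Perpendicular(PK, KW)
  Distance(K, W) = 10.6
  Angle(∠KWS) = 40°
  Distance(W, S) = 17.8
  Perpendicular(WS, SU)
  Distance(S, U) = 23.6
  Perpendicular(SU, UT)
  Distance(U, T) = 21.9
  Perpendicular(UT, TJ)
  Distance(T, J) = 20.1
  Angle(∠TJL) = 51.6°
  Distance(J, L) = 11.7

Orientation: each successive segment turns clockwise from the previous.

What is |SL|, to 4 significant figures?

16.67

UT is perpendicular to TJ, so TJ runs at -92.00°; with |TJ| = 20.1, J = (20.86, 5.997). ∠TJL = 51.6° gives JL at 139.6° from the x-axis; with |JL| = 11.7, L = (11.95, 13.58). Then |SL| = |L − S| = 16.67.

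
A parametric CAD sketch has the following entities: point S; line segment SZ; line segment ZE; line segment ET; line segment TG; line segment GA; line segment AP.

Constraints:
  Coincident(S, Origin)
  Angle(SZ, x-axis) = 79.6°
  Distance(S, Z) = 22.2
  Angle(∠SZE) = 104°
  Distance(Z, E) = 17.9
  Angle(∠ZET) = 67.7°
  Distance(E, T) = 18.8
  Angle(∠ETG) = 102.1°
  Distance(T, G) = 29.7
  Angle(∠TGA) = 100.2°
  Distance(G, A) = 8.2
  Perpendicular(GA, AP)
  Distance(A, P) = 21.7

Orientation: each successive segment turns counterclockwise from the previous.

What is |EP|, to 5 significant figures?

15.183

S is at the origin; SZ runs at 79.6° with length 22.2, so Z = (4.0075, 21.835). ∠SZE = 104.0° gives ZE at 155.60° from the x-axis; with |ZE| = 17.9, E = (-12.294, 29.230). ∠ZET = 67.7° gives ET at -92.100° from the x-axis; with |ET| = 18.8, T = (-12.983, 10.442). ∠ETG = 102.1° gives TG at -14.200° from the x-axis; with |TG| = 29.7, G = (15.810, 3.1569). ∠TGA = 100.2° gives GA at 65.600° from the x-axis; with |GA| = 8.2, A = (19.197, 10.624). GA ⟂ AP, so AP runs at 155.60°; with |AP| = 21.7, P = (-0.56447, 19.589). Then |EP| = |P − E| = 15.183.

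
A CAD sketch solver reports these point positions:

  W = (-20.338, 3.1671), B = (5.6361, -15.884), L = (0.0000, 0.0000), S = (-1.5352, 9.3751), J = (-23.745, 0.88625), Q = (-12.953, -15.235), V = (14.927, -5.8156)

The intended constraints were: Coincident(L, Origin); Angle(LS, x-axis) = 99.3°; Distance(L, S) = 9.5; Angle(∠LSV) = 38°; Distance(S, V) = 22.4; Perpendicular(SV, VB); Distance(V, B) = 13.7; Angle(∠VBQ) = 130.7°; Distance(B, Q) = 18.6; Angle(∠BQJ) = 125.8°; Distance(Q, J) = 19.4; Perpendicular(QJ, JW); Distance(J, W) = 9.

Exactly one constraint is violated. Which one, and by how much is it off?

Distance(J, W) = 9 — off by 4.90.

L = (0.00, 0.00) ✓; LS at 99.30° ✓; |LS| = 9.500 ✓; ∠LSV = 38.00° ✓; |SV| = 22.40 ✓; ∠(SV, VB) = 90.00° ✓; |VB| = 13.70 ✓; ∠VBQ = 130.7° ✓; |BQ| = 18.60 ✓; ∠BQJ = 125.8° ✓; |QJ| = 19.40 ✓; ∠(QJ, JW) = 90.00° ✓; |JW| = 4.100 ✗.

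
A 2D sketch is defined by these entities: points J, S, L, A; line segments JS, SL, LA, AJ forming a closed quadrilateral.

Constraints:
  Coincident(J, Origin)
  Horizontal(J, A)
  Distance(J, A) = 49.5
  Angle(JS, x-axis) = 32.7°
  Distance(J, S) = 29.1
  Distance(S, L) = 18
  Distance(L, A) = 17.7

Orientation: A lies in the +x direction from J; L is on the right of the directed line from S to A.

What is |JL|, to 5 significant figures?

31.823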